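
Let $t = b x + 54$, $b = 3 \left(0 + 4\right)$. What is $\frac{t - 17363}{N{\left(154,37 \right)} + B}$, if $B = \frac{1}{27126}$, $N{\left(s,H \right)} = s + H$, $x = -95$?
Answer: $- \frac{500447574}{5181067} \approx -96.592$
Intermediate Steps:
$N{\left(s,H \right)} = H + s$
$b = 12$ ($b = 3 \cdot 4 = 12$)
$B = \frac{1}{27126} \approx 3.6865 \cdot 10^{-5}$
$t = -1086$ ($t = 12 \left(-95\right) + 54 = -1140 + 54 = -1086$)
$\frac{t - 17363}{N{\left(154,37 \right)} + B} = \frac{-1086 - 17363}{\left(37 + 154\right) + \frac{1}{27126}} = - \frac{18449}{191 + \frac{1}{27126}} = - \frac{18449}{\frac{5181067}{27126}} = \left(-18449\right) \frac{27126}{5181067} = - \frac{500447574}{5181067}$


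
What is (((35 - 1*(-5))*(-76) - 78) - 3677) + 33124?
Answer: 26329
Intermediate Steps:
(((35 - 1*(-5))*(-76) - 78) - 3677) + 33124 = (((35 + 5)*(-76) - 78) - 3677) + 33124 = ((40*(-76) - 78) - 3677) + 33124 = ((-3040 - 78) - 3677) + 33124 = (-3118 - 3677) + 33124 = -6795 + 33124 = 26329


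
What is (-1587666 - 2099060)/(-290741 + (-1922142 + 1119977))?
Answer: 1843363/546453 ≈ 3.3733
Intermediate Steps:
(-1587666 - 2099060)/(-290741 + (-1922142 + 1119977)) = -3686726/(-290741 - 802165) = -3686726/(-1092906) = -3686726*(-1/1092906) = 1843363/546453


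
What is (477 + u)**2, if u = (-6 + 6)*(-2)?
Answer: 227529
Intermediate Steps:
u = 0 (u = 0*(-2) = 0)
(477 + u)**2 = (477 + 0)**2 = 477**2 = 227529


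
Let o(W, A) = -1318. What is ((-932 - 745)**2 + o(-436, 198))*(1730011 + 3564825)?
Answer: 14883842239196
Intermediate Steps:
((-932 - 745)**2 + o(-436, 198))*(1730011 + 3564825) = ((-932 - 745)**2 - 1318)*(1730011 + 3564825) = ((-1677)**2 - 1318)*5294836 = (2812329 - 1318)*5294836 = 2811011*5294836 = 14883842239196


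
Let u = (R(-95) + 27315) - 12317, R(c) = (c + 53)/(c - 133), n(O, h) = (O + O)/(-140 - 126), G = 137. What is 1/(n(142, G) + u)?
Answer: 266/3989233 ≈ 6.6679e-5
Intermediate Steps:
n(O, h) = -O/133 (n(O, h) = (2*O)/(-266) = (2*O)*(-1/266) = -O/133)
R(c) = (53 + c)/(-133 + c)
u = 569931/38 (u = ((53 - 95)/(-133 - 95) + 27315) - 12317 = (-42/(-228) + 27315) - 12317 = (-1/228*(-42) + 27315) - 12317 = (7/38 + 27315) - 12317 = 1037977/38 - 12317 = 569931/38 ≈ 14998.)
1/(n(142, G) + u) = 1/(-1/133*142 + 569931/38) = 1/(-142/133 + 569931/38) = 1/(3989233/266) = 266/3989233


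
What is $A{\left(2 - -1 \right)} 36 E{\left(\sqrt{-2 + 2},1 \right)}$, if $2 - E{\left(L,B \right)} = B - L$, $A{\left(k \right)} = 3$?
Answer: $108$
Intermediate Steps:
$E{\left(L,B \right)} = 2 + L - B$ ($E{\left(L,B \right)} = 2 - \left(B - L\right) = 2 + L - B$)
$A{\left(2 - -1 \right)} 36 E{\left(\sqrt{-2 + 2},1 \right)} = 3 \cdot 36 \left(2 + \sqrt{-2 + 2} - 1\right) = 108 \left(2 + \sqrt{0} - 1\right) = 108 \left(2 + 0 - 1\right) = 108 \cdot 1 = 108$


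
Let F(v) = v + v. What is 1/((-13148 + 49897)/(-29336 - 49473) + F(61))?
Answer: 78809/9577949 ≈ 0.0082282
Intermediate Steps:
F(v) = 2*v
1/((-13148 + 49897)/(-29336 - 49473) + F(61)) = 1/((-13148 + 49897)/(-29336 - 49473) + 2*61) = 1/(36749/(-78809) + 122) = 1/(36749*(-1/78809) + 122) = 1/(-36749/78809 + 122) = 1/(9577949/78809) = 78809/9577949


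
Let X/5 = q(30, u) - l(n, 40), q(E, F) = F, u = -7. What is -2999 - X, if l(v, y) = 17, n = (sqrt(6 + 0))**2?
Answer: -2879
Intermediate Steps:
n = 6 (n = (sqrt(6))**2 = 6)
X = -120 (X = 5*(-7 - 1*17) = 5*(-7 - 17) = 5*(-24) = -120)
-2999 - X = -2999 - 1*(-120) = -2999 + 120 = -2879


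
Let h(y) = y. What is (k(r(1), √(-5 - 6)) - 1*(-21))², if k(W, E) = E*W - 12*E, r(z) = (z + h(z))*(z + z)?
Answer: (21 - 8*I*√11)² ≈ -263.0 - 1114.4*I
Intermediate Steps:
r(z) = 4*z² (r(z) = (z + z)*(z + z) = (2*z)*(2*z) = 4*z²)
k(W, E) = -12*E + E*W
(k(r(1), √(-5 - 6)) - 1*(-21))² = (√(-5 - 6)*(-12 + 4*1²) - 1*(-21))² = (√(-11)*(-12 + 4*1) + 21)² = ((I*√11)*(-12 + 4) + 21)² = ((I*√11)*(-8) + 21)² = (-8*I*√11 + 21)² = (21 - 8*I*√11)²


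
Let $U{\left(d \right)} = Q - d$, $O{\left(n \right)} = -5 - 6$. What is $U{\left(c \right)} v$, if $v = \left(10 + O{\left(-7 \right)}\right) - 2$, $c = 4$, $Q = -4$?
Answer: $24$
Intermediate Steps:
$O{\left(n \right)} = -11$ ($O{\left(n \right)} = -5 - 6 = -11$)
$U{\left(d \right)} = -4 - d$
$v = -3$ ($v = \left(10 - 11\right) - 2 = -1 + \left(-6 + 4\right) = -1 - 2 = -3$)
$U{\left(c \right)} v = \left(-4 - 4\right) \left(-3\right) = \left(-8\right) \left(-3\right) = 24$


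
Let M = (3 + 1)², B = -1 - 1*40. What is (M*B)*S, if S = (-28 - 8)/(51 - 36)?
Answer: 7872/5 ≈ 1574.4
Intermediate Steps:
B = -41 (B = -1 - 40 = -41)
M = 16 (M = 4² = 16)
S = -12/5 (S = -36/15 = -36*1/15 = -12/5 ≈ -2.4000)
(M*B)*S = (16*(-41))*(-12/5) = -656*(-12/5) = 7872/5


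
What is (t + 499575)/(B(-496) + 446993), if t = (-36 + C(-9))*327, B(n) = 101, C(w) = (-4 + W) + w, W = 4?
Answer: 242430/223547 ≈ 1.0845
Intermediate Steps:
C(w) = w (C(w) = (-4 + 4) + w = 0 + w = w)
t = -14715 (t = (-36 - 9)*327 = -45*327 = -14715)
(t + 499575)/(B(-496) + 446993) = (-14715 + 499575)/(101 + 446993) = 484860/447094 = 484860*(1/447094) = 242430/223547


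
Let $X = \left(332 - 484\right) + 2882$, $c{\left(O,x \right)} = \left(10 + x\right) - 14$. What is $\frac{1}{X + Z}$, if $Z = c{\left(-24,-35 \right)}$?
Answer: $\frac{1}{2691} \approx 0.00037161$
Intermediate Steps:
$c{\left(O,x \right)} = -4 + x$
$X = 2730$ ($X = -152 + 2882 = 2730$)
$Z = -39$ ($Z = -4 - 35 = -39$)
$\frac{1}{X + Z} = \frac{1}{2730 - 39} = \frac{1}{2691}$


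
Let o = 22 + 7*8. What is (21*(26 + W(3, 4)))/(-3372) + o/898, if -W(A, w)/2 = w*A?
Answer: 18775/252338 ≈ 0.074404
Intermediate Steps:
W(A, w) = -2*A*w (W(A, w) = -2*w*A = -2*A*w)
o = 78 (o = 22 + 56 = 78)
(21*(26 + W(3, 4)))/(-3372) + o/898 = (21*(26 - 2*3*4))/(-3372) + 78/898 = (21*(26 - 24))*(-1/3372) + 78*(1/898) = (21*2)*(-1/3372) + 39/449 = 42*(-1/3372) + 39/449 = -7/562 + 39/449 = 18775/252338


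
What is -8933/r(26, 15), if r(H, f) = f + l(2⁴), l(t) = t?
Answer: -8933/31 ≈ -288.16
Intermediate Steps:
r(H, f) = 16 + f (r(H, f) = f + 2⁴ = f + 16 = 16 + f)
-8933/r(26, 15) = -8933/(16 + 15) = -8933/31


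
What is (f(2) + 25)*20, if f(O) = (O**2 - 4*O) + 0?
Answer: 420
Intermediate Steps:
f(O) = O**2 - 4*O
(f(2) + 25)*20 = (2*(-4 + 2) + 25)*20 = (2*(-2) + 25)*20 = (-4 + 25)*20 = 21*20 = 420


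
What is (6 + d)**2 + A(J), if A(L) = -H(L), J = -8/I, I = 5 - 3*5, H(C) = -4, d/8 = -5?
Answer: 1160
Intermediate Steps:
d = -40 (d = 8*(-5) = -40)
I = -10 (I = 5 - 15 = -10)
J = 4/5 (J = -8/(-10) = -8*(-1/10) = 4/5 ≈ 0.80000)
A(L) = 4 (A(L) = -1*(-4) = 4)
(6 + d)**2 + A(J) = (6 - 40)**2 + 4 = (-34)**2 + 4 = 1156 + 4 = 1160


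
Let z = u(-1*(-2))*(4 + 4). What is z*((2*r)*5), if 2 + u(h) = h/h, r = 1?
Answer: -80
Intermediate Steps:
u(h) = -1 (u(h) = -2 + h/h = -2 + 1 = -1)
z = -8 (z = -(4 + 4) = -1*8 = -8)
z*((2*r)*5) = -8*2*1*5 = -16*5 = -8*10 = -80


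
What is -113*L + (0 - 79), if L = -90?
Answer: 10091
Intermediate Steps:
-113*L + (0 - 79) = -113*(-90) + (0 - 79) = 10170 - 79 = 10091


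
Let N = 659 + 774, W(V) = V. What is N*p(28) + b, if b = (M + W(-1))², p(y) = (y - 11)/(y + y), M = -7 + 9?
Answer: 24417/56 ≈ 436.02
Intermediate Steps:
M = 2
N = 1433
p(y) = (-11 + y)/(2*y) (p(y) = (-11 + y)/((2*y)) = (-11 + y)*(1/(2*y)) = (-11 + y)/(2*y))
b = 1 (b = (2 - 1)² = 1² = 1)
N*p(28) + b = 1433*((½)*(-11 + 28)/28) + 1 = 1433*((½)*(1/28)*17) + 1 = 1433*(17/56) + 1 = 24361/56 + 1 = 24417/56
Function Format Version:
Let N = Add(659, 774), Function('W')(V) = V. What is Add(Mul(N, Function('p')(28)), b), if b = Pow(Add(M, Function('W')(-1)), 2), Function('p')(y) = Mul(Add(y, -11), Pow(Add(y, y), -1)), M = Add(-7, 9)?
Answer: Rational(24417, 56) ≈ 436.02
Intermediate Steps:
M = 2
N = 1433
Function('p')(y) = Mul(Rational(1, 2), Pow(y, -1), Add(-11, y)) (Function('p')(y) = Mul(Add(-11, y), Pow(Mul(2, y), -1)) = Mul(Add(-11, y), Mul(Rational(1, 2), Pow(y, -1))) = Mul(Rational(1, 2), Pow(y, -1), Add(-11, y)))
b = 1 (b = Pow(Add(2, -1), 2) = Pow(1, 2) = 1)
Add(Mul(N, Function('p')(28)), b) = Add(Mul(1433, Mul(Rational(1, 2), Pow(28, -1), Add(-11, 28))), 1) = Add(Mul(1433, Mul(Rational(1, 2), Rational(1, 28), 17)), 1) = Add(Mul(1433, Rational(17, 56)), 1) = Add(Rational(24361, 56), 1) = Rational(24417, 56)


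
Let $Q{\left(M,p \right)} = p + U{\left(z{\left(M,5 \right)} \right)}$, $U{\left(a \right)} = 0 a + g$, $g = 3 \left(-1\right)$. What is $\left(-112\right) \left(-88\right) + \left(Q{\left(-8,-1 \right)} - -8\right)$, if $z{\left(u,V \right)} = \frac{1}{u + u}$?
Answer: $9860$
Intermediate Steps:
$z{\left(u,V \right)} = \frac{1}{2 u}$
$g = -3$
$U{\left(a \right)} = -3$ ($U{\left(a \right)} = 0 a - 3 = 0 - 3 = -3$)
$Q{\left(M,p \right)} = -3 + p$ ($Q{\left(M,p \right)} = p - 3 = -3 + p$)
$\left(-112\right) \left(-88\right) + \left(Q{\left(-8,-1 \right)} - -8\right) = \left(-112\right) \left(-88\right) - -4 = 9856 + \left(-4 + 8\right) = 9856 + 4 = 9860$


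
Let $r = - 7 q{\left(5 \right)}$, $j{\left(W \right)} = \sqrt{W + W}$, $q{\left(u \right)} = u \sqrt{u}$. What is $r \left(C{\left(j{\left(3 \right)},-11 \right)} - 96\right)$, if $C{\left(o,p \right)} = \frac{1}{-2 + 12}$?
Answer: $\frac{6713 \sqrt{5}}{2} \approx 7505.4$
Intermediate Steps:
$q{\left(u \right)} = u^{\frac{3}{2}}$
$j{\left(W \right)} = \sqrt{2} \sqrt{W}$ ($j{\left(W \right)} = \sqrt{2 W} = \sqrt{2} \sqrt{W}$)
$C{\left(o,p \right)} = \frac{1}{10}$
$r = - 35 \sqrt{5}$ ($r = - 7 \cdot 5^{\frac{3}{2}} = - 7 \cdot 5 \sqrt{5} = - 35 \sqrt{5} \approx -78.262$)
$r \left(C{\left(j{\left(3 \right)},-11 \right)} - 96\right) = - 35 \sqrt{5} \left(\frac{1}{10} - 96\right) = - 35 \sqrt{5} \left(- \frac{959}{10}\right) = \frac{6713 \sqrt{5}}{2}$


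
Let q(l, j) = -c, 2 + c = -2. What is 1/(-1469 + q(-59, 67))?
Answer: -1/1465 ≈ -0.00068259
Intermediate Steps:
c = -4 (c = -2 - 2 = -4)
q(l, j) = 4 (q(l, j) = -1*(-4) = 4)
1/(-1469 + q(-59, 67)) = 1/(-1469 + 4) = 1/(-1465) = -1/1465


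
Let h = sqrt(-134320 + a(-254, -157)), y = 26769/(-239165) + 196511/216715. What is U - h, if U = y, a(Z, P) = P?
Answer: 8239461896/10366128595 - I*sqrt(134477) ≈ 0.79484 - 366.71*I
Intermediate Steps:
y = 8239461896/10366128595 (y = 26769*(-1/239165) + 196511*(1/216715) = -26769/239165 + 196511/216715 = 8239461896/10366128595 ≈ 0.79484)
U = 8239461896/10366128595 ≈ 0.79484
h = I*sqrt(134477) (h = sqrt(-134320 - 157) = sqrt(-134477) = I*sqrt(134477) ≈ 366.71*I)
U - h = 8239461896/10366128595 - I*sqrt(134477)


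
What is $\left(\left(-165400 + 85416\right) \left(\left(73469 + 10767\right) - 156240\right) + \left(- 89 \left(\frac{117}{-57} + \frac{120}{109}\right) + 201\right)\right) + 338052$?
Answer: $\frac{11927937492838}{2071} \approx 5.7595 \cdot 10^{9}$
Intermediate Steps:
$\left(\left(-165400 + 85416\right) \left(\left(73469 + 10767\right) - 156240\right) + \left(- 89 \left(\frac{117}{-57} + \frac{120}{109}\right) + 201\right)\right) + 338052 = \left(- 79984 \left(84236 - 156240\right) + \left(- 89 \left(117 \left(- \frac{1}{57}\right) + 120 \cdot \frac{1}{109}\right) + 201\right)\right) + 338052 = \left(\left(-79984\right) \left(-72004\right) + \left(- 89 \left(- \frac{39}{19} + \frac{120}{109}\right) + 201\right)\right) + 338052 = \left(5759167936 + \left(\left(-89\right) \left(- \frac{1971}{2071}\right) + 201\right)\right) + 338052 = \left(5759167936 + \left(\frac{175419}{2071} + 201\right)\right) + 338052 = \left(5759167936 + \frac{591690}{2071}\right) + 338052 = \frac{11927237387146}{2071} + 338052 = \frac{11927937492838}{2071}$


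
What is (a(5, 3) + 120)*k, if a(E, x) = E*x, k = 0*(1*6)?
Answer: 0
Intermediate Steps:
k = 0 (k = 0*6 = 0)
(a(5, 3) + 120)*k = (5*3 + 120)*0 = (15 + 120)*0 = 135*0 = 0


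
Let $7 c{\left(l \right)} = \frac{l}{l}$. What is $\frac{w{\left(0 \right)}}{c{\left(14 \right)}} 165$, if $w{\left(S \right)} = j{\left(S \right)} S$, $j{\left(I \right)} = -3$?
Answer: $0$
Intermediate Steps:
$c{\left(l \right)} = \frac{1}{7}$ ($c{\left(l \right)} = \frac{l \frac{1}{l}}{7} = \frac{1}{7} \cdot 1 = \frac{1}{7}$)
$w{\left(S \right)} = - 3 S$
$\frac{w{\left(0 \right)}}{c{\left(14 \right)}} 165 = \left(-3\right) 0 \frac{1}{\frac{1}{7}} \cdot 165 = 0 \cdot 7 \cdot 165 = 0 \cdot 165 = 0$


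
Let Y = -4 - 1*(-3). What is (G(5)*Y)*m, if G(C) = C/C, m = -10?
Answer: 10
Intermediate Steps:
G(C) = 1
Y = -1 (Y = -4 + 3 = -1)
(G(5)*Y)*m = (1*(-1))*(-10) = -1*(-10) = 10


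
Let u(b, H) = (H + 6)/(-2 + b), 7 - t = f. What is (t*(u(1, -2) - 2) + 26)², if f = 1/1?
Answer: 100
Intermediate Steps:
f = 1 (f = 1*1 = 1)
t = 6 (t = 7 - 1*1 = 7 - 1 = 6)
u(b, H) = (6 + H)/(-2 + b)
(t*(u(1, -2) - 2) + 26)² = (6*((6 - 2)/(-2 + 1) - 2) + 26)² = (6*(4/(-1) - 2) + 26)² = (6*(-1*4 - 2) + 26)² = (6*(-4 - 2) + 26)² = (6*(-6) + 26)² = (-36 + 26)² = (-10)² = 100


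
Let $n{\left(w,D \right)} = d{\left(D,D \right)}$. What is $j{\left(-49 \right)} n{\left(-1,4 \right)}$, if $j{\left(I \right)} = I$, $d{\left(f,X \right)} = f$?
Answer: $-196$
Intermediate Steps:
$n{\left(w,D \right)} = D$
$j{\left(-49 \right)} n{\left(-1,4 \right)} = \left(-49\right) 4 = -196$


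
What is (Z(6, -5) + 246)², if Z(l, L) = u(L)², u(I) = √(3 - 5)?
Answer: 59536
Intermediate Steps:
u(I) = I*√2 (u(I) = √(-2) = I*√2)
Z(l, L) = -2 (Z(l, L) = (I*√2)² = -2)
(Z(6, -5) + 246)² = (-2 + 246)² = 244² = 59536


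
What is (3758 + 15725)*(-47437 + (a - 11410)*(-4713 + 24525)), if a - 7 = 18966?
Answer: 2918372578277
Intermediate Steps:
a = 18973 (a = 7 + 18966 = 18973)
(3758 + 15725)*(-47437 + (a - 11410)*(-4713 + 24525)) = (3758 + 15725)*(-47437 + (18973 - 11410)*(-4713 + 24525)) = 19483*(-47437 + 7563*19812) = 19483*(-47437 + 149838156) = 19483*149790719 = 2918372578277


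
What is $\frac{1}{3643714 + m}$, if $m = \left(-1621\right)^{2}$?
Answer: $\frac{1}{6271355} \approx 1.5946 \cdot 10^{-7}$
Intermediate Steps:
$m = 2627641$
$\frac{1}{3643714 + m} = \frac{1}{3643714 + 2627641} = \frac{1}{6271355}$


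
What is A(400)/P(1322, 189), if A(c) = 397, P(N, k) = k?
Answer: 397/189 ≈ 2.1005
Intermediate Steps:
A(400)/P(1322, 189) = 397/189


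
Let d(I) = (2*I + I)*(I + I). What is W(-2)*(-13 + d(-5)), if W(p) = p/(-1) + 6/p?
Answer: -137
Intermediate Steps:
d(I) = 6*I² (d(I) = (3*I)*(2*I) = 6*I²)
W(p) = -p + 6/p (W(p) = p*(-1) + 6/p = -p + 6/p)
W(-2)*(-13 + d(-5)) = (-1*(-2) + 6/(-2))*(-13 + 6*(-5)²) = (2 + 6*(-½))*(-13 + 6*25) = (2 - 3)*(-13 + 150) = -1*137 = -137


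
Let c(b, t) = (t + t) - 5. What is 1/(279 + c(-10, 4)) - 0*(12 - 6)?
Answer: 1/282 ≈ 0.0035461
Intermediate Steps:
c(b, t) = -5 + 2*t (c(b, t) = 2*t - 5 = -5 + 2*t)
1/(279 + c(-10, 4)) - 0*(12 - 6) = 1/(279 + (-5 + 2*4)) - 0*(12 - 6) = 1/(279 + (-5 + 8)) - 0*6 = 1/(279 + 3) - 1*0 = 1/282 + 0 = 1/282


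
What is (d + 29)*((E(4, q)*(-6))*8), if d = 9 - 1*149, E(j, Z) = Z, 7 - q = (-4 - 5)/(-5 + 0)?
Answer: 138528/5 ≈ 27706.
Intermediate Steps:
q = 26/5 (q = 7 - (-4 - 5)/(-5 + 0) = 7 - (-9)/(-5) = 7 - (-9)*(-1)/5 = 7 - 1*9/5 = 7 - 9/5 = 26/5 ≈ 5.2000)
d = -140 (d = 9 - 149 = -140)
(d + 29)*((E(4, q)*(-6))*8) = (-140 + 29)*(((26/5)*(-6))*8) = -(-17316)*8/5 = -111*(-1248/5) = 138528/5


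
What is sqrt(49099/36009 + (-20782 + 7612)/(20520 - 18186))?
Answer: 26*I*sqrt(138003456241)/4669167 ≈ 2.0686*I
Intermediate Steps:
sqrt(49099/36009 + (-20782 + 7612)/(20520 - 18186)) = sqrt(49099*(1/36009) - 13170/2334) = sqrt(49099/36009 - 13170*1/2334) = sqrt(49099/36009 - 2195/389) = sqrt(-59940244/14007501) = 26*I*sqrt(138003456241)/4669167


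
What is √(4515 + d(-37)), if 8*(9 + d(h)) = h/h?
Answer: √72098/4 ≈ 67.128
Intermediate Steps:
d(h) = -71/8 (d(h) = -9 + (h/h)/8 = -9 + (⅛)*1 = -9 + ⅛ = -71/8)
√(4515 + d(-37)) = √(4515 - 71/8) = √(36049/8) = √72098/4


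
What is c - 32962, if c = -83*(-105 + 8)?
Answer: -24911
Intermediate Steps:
c = 8051 (c = -83*(-97) = 8051)
c - 32962 = 8051 - 32962 = -24911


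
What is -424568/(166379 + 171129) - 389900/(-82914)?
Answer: 12048967256/3498017289 ≈ 3.4445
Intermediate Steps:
-424568/(166379 + 171129) - 389900/(-82914) = -424568/337508 - 389900*(-1/82914) = -424568*1/337508 + 194950/41457 = -106142/84377 + 194950/41457 = 12048967256/3498017289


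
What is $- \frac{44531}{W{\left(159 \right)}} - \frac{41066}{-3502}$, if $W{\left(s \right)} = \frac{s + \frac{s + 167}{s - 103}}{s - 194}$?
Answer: $\frac{15301813035}{1616173} \approx 9467.9$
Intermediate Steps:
$W{\left(s \right)} = \frac{s + \frac{167 + s}{-103 + s}}{-194 + s}$
$- \frac{44531}{W{\left(159 \right)}} - \frac{41066}{-3502} = - \frac{44531}{\frac{1}{19982 + 159^{2} - 47223} \left(167 + 159^{2} - 16218\right)} - \frac{41066}{-3502} = - \frac{44531}{\frac{1}{19982 + 25281 - 47223} \left(167 + 25281 - 16218\right)} - - \frac{20533}{1751} = - \frac{44531}{\frac{1}{-1960} \cdot 9230} + \frac{20533}{1751} = - \frac{44531}{\left(- \frac{1}{1960}\right) 9230} + \frac{20533}{1751} = - \frac{44531}{- \frac{923}{196}} + \frac{20533}{1751} = \left(-44531\right) \left(- \frac{196}{923}\right) + \frac{20533}{1751} = \frac{8728076}{923} + \frac{20533}{1751} = \frac{15301813035}{1616173}$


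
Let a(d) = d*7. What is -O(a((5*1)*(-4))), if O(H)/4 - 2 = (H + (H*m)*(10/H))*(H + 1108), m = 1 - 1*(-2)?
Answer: 425912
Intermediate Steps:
m = 3 (m = 1 + 2 = 3)
a(d) = 7*d
O(H) = 8 + 4*(30 + H)*(1108 + H) (O(H) = 8 + 4*((H + (H*3)*(10/H))*(H + 1108)) = 8 + 4*((H + (3*H)*(10/H))*(1108 + H)) = 8 + 4*((H + 30)*(1108 + H)) = 8 + 4*((30 + H)*(1108 + H)) = 8 + 4*(30 + H)*(1108 + H))
-O(a((5*1)*(-4))) = -(132968 + 4*(7*((5*1)*(-4)))**2 + 4552*(7*((5*1)*(-4)))) = -(132968 + 4*(7*(5*(-4)))**2 + 4552*(7*(5*(-4)))) = -(132968 + 4*(7*(-20))**2 + 4552*(7*(-20))) = -(132968 + 4*(-140)**2 + 4552*(-140)) = -(132968 + 4*19600 - 637280) = -(132968 + 78400 - 637280) = -1*(-425912) = 425912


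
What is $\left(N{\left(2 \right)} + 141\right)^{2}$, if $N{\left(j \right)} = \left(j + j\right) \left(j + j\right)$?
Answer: $24649$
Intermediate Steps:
$N{\left(j \right)} = 4 j^{2}$ ($N{\left(j \right)} = 2 j 2 j = 4 j^{2}$)
$\left(N{\left(2 \right)} + 141\right)^{2} = \left(4 \cdot 2^{2} + 141\right)^{2} = \left(4 \cdot 4 + 141\right)^{2} = \left(16 + 141\right)^{2} = 157^{2} = 24649$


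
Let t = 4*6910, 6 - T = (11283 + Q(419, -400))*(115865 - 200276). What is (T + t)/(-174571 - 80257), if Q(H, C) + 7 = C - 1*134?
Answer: -226692652/63707 ≈ -3558.4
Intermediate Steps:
Q(H, C) = -141 + C (Q(H, C) = -7 + (C - 1*134) = -7 + (C - 134) = -7 + (-134 + C) = -141 + C)
T = 906742968 (T = 6 - (11283 + (-141 - 400))*(115865 - 200276) = 6 - (11283 - 541)*(-84411) = 6 - 10742*(-84411) = 6 - 1*(-906742962) = 6 + 906742962 = 906742968)
t = 27640
(T + t)/(-174571 - 80257) = (906742968 + 27640)/(-174571 - 80257) = 906770608/(-254828) = 906770608*(-1/254828) = -226692652/63707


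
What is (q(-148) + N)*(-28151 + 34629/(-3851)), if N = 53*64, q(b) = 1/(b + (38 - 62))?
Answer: -31634399828495/331186 ≈ -9.5518e+7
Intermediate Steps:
q(b) = 1/(-24 + b) (q(b) = 1/(b - 24) = 1/(-24 + b))
N = 3392
(q(-148) + N)*(-28151 + 34629/(-3851)) = (1/(-24 - 148) + 3392)*(-28151 + 34629/(-3851)) = (1/(-172) + 3392)*(-28151 + 34629*(-1/3851)) = (-1/172 + 3392)*(-28151 - 34629/3851) = (583423/172)*(-108444130/3851) = -31634399828495/331186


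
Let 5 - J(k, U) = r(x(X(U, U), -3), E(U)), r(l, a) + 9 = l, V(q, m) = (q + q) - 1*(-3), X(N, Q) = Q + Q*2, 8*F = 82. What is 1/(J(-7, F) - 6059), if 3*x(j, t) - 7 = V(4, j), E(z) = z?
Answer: -1/6051 ≈ -0.00016526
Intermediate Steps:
F = 41/4 (F = (1/8)*82 = 41/4 ≈ 10.250)
X(N, Q) = 3*Q (X(N, Q) = Q + 2*Q = 3*Q)
V(q, m) = 3 + 2*q (V(q, m) = 2*q + 3 = 3 + 2*q)
x(j, t) = 6 (x(j, t) = 7/3 + (3 + 2*4)/3 = 7/3 + (3 + 8)/3 = 7/3 + (1/3)*11 = 7/3 + 11/3 = 6)
r(l, a) = -9 + l
J(k, U) = 8 (J(k, U) = 5 - (-9 + 6) = 5 - 1*(-3) = 5 + 3 = 8)
1/(J(-7, F) - 6059) = 1/(8 - 6059) = 1/(-6051) = -1/6051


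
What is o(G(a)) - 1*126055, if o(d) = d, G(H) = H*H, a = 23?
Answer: -125526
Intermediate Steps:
G(H) = H**2
o(G(a)) - 1*126055 = 23**2 - 1*126055 = 529 - 126055 = -125526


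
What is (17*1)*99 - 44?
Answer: 1639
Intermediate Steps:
(17*1)*99 - 44 = 17*99 - 44 = 1683 - 44 = 1639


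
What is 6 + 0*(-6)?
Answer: 6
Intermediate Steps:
6 + 0*(-6) = 6 + 0 = 6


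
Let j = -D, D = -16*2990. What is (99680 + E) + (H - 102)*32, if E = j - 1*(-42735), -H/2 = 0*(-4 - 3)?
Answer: 186991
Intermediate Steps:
H = 0 (H = -0*(-4 - 3) = -0*(-7) = -2*0 = 0)
D = -47840
j = 47840 (j = -1*(-47840) = 47840)
E = 90575 (E = 47840 - 1*(-42735) = 47840 + 42735 = 90575)
(99680 + E) + (H - 102)*32 = (99680 + 90575) + (0 - 102)*32 = 190255 - 102*32 = 190255 - 3264 = 186991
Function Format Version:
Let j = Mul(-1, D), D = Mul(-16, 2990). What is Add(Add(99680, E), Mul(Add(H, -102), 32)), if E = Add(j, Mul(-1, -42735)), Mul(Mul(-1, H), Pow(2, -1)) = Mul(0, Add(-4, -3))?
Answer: 186991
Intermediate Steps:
H = 0 (H = Mul(-2, Mul(0, Add(-4, -3))) = Mul(-2, Mul(0, -7)) = Mul(-2, 0) = 0)
D = -47840
j = 47840 (j = Mul(-1, -47840) = 47840)
E = 90575 (E = Add(47840, Mul(-1, -42735)) = Add(47840, 42735) = 90575)
Add(Add(99680, E), Mul(Add(H, -102), 32)) = Add(Add(99680, 90575), Mul(Add(0, -102), 32)) = Add(190255, Mul(-102, 32)) = Add(190255, -3264) = 186991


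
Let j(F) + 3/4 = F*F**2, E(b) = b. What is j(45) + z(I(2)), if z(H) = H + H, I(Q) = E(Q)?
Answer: 364513/4 ≈ 91128.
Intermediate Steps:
I(Q) = Q
z(H) = 2*H
j(F) = -3/4 + F**3 (j(F) = -3/4 + F*F**2 = -3/4 + F**3)
j(45) + z(I(2)) = (-3/4 + 45**3) + 2*2 = (-3/4 + 91125) + 4 = 364497/4 + 4 = 364513/4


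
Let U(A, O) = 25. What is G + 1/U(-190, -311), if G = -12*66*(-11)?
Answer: 217801/25 ≈ 8712.0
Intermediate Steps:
G = 8712 (G = -792*(-11) = 8712)
G + 1/U(-190, -311) = 8712 + 1/25 = 217801/25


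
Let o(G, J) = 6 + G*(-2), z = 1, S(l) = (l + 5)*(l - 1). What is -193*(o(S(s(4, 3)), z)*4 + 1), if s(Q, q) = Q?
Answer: 36863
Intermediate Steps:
S(l) = (-1 + l)*(5 + l) (S(l) = (5 + l)*(-1 + l) = (-1 + l)*(5 + l))
o(G, J) = 6 - 2*G
-193*(o(S(s(4, 3)), z)*4 + 1) = -193*((6 - 2*(-5 + 4² + 4*4))*4 + 1) = -193*((6 - 2*(-5 + 16 + 16))*4 + 1) = -193*((6 - 2*27)*4 + 1) = -193*((6 - 54)*4 + 1) = -193*(-48*4 + 1) = -193*(-192 + 1) = -193*(-191) = -1*(-36863) = 36863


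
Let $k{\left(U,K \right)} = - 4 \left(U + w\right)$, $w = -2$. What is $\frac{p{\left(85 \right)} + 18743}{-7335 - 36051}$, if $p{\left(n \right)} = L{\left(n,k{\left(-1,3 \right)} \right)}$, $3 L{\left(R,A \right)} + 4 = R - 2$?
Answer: $- \frac{4022}{9297} \approx -0.43261$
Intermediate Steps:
$k{\left(U,K \right)} = 8 - 4 U$ ($k{\left(U,K \right)} = - 4 \left(U - 2\right) = - 4 \left(-2 + U\right) = 8 - 4 U$)
$L{\left(R,A \right)} = -2 + \frac{R}{3}$ ($L{\left(R,A \right)} = - \frac{4}{3} + \frac{R - 2}{3} = - \frac{4}{3} + \frac{-2 + R}{3} = - \frac{4}{3} + \left(- \frac{2}{3} + \frac{R}{3}\right) = -2 + \frac{R}{3}$)
$p{\left(n \right)} = -2 + \frac{n}{3}$
$\frac{p{\left(85 \right)} + 18743}{-7335 - 36051} = \frac{\left(-2 + \frac{1}{3} \cdot 85\right) + 18743}{-7335 - 36051} = \frac{\left(-2 + \frac{85}{3}\right) + 18743}{-43386} = \left(\frac{79}{3} + 18743\right) \left(- \frac{1}{43386}\right) = \frac{56308}{3} \left(- \frac{1}{43386}\right) = - \frac{4022}{9297}$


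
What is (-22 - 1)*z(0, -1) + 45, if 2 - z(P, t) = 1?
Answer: 22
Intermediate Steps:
z(P, t) = 1 (z(P, t) = 2 - 1*1 = 2 - 1 = 1)
(-22 - 1)*z(0, -1) + 45 = (-22 - 1)*1 + 45 = -23*1 + 45 = -23 + 45 = 22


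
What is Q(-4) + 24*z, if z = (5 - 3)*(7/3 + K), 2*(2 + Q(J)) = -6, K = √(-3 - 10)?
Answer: 107 + 48*I*√13 ≈ 107.0 + 173.07*I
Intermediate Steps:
K = I*√13 (K = √(-13) = I*√13 ≈ 3.6056*I)
Q(J) = -5 (Q(J) = -2 + (½)*(-6) = -2 - 3 = -5)
z = 14/3 + 2*I*√13 (z = (5 - 3)*(7/3 + I*√13) = 2*(7*(⅓) + I*√13) = 2*(7/3 + I*√13) = 14/3 + 2*I*√13 ≈ 4.6667 + 7.2111*I)
Q(-4) + 24*z = -5 + 24*(14/3 + 2*I*√13) = -5 + (112 + 48*I*√13) = 107 + 48*I*√13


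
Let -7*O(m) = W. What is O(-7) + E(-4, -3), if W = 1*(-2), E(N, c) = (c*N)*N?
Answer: -334/7 ≈ -47.714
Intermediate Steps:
E(N, c) = c*N² (E(N, c) = (N*c)*N = c*N²)
W = -2
O(m) = 2/7 (O(m) = -⅐*(-2) = 2/7)
O(-7) + E(-4, -3) = 2/7 - 3*(-4)² = 2/7 - 3*16 = 2/7 - 48 = -334/7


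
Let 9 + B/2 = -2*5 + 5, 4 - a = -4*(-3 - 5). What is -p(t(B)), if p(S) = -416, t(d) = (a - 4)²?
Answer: 416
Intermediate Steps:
a = -28 (a = 4 - (-4)*(-3 - 5) = 4 - (-4)*(-8) = 4 - 1*32 = 4 - 32 = -28)
B = -28 (B = -18 + 2*(-2*5 + 5) = -18 + 2*(-10 + 5) = -18 + 2*(-5) = -18 - 10 = -28)
t(d) = 1024 (t(d) = (-28 - 4)² = (-32)² = 1024)
-p(t(B)) = -1*(-416) = 416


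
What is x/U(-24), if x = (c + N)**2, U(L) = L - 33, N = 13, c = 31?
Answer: -1936/57 ≈ -33.965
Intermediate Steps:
U(L) = -33 + L
x = 1936 (x = (31 + 13)**2 = 44**2 = 1936)
x/U(-24) = 1936/(-33 - 24) = 1936/(-57) = 1936*(-1/57) = -1936/57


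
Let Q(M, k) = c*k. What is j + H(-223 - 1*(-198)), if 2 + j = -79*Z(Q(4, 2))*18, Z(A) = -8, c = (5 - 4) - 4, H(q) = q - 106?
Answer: 11243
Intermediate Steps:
H(q) = -106 + q
c = -3 (c = 1 - 4 = -3)
Q(M, k) = -3*k
j = 11374 (j = -2 - 79*(-8)*18 = -2 + 632*18 = -2 + 11376 = 11374)
j + H(-223 - 1*(-198)) = 11374 + (-106 + (-223 - 1*(-198))) = 11374 + (-106 + (-223 + 198)) = 11374 + (-106 - 25) = 11374 - 131 = 11243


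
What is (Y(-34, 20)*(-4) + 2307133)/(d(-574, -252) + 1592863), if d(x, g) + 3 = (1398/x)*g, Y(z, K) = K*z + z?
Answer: 94709549/65332424 ≈ 1.4497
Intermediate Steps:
Y(z, K) = z + K*z
d(x, g) = -3 + 1398*g/x (d(x, g) = -3 + (1398/x)*g = -3 + 1398*g/x)
(Y(-34, 20)*(-4) + 2307133)/(d(-574, -252) + 1592863) = (-34*(1 + 20)*(-4) + 2307133)/((-3 + 1398*(-252)/(-574)) + 1592863) = (-34*21*(-4) + 2307133)/((-3 + 1398*(-252)*(-1/574)) + 1592863) = (-714*(-4) + 2307133)/((-3 + 25164/41) + 1592863) = (2856 + 2307133)/(25041/41 + 1592863) = 2309989/(65332424/41) = 2309989*(41/65332424) = 94709549/65332424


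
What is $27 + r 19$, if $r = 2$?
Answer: $65$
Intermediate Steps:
$27 + r 19 = 27 + 2 \cdot 19 = 27 + 38 = 65$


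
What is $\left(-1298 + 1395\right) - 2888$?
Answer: $-2791$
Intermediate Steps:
$\left(-1298 + 1395\right) - 2888 = 97 - 2888 = -2791$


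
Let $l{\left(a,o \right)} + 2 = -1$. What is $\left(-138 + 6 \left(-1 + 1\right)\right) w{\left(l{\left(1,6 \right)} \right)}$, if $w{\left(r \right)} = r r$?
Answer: $-1242$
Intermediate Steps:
$l{\left(a,o \right)} = -3$ ($l{\left(a,o \right)} = -2 - 1 = -3$)
$w{\left(r \right)} = r^{2}$
$\left(-138 + 6 \left(-1 + 1\right)\right) w{\left(l{\left(1,6 \right)} \right)} = \left(-138 + 6 \left(-1 + 1\right)\right) \left(-3\right)^{2} = \left(-138 + 6 \cdot 0\right) 9 = \left(-138 + 0\right) 9 = \left(-138\right) 9 = -1242$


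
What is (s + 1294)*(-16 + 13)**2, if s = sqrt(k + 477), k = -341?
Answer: 11646 + 18*sqrt(34) ≈ 11751.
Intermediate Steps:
s = 2*sqrt(34) (s = sqrt(-341 + 477) = sqrt(136) = 2*sqrt(34) ≈ 11.662)
(s + 1294)*(-16 + 13)**2 = (2*sqrt(34) + 1294)*(-16 + 13)**2 = (1294 + 2*sqrt(34))*(-3)**2 = (1294 + 2*sqrt(34))*9 = 11646 + 18*sqrt(34)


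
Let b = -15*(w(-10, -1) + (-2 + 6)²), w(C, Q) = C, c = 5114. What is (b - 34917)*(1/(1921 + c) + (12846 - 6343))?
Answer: -76262926202/335 ≈ -2.2765e+8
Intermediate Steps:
b = -90 (b = -15*(-10 + (-2 + 6)²) = -15*(-10 + 4²) = -15*(-10 + 16) = -15*6 = -90)
(b - 34917)*(1/(1921 + c) + (12846 - 6343)) = (-90 - 34917)*(1/(1921 + 5114) + (12846 - 6343)) = -35007*(1/7035 + 6503) = -35007*45748606/7035 = -76262926202/335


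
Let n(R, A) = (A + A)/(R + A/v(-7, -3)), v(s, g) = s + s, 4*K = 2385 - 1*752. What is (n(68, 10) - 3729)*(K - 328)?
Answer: -187915433/628 ≈ -2.9923e+5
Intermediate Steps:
K = 1633/4 (K = (2385 - 1*752)/4 = (2385 - 752)/4 = (1/4)*1633 = 1633/4 ≈ 408.25)
v(s, g) = 2*s
n(R, A) = 2*A/(R - A/14) (n(R, A) = (A + A)/(R + A/((2*(-7)))) = (2*A)/(R + A/(-14)) = (2*A)/(R + A*(-1/14)) = (2*A)/(R - A/14) = 2*A/(R - A/14))
(n(68, 10) - 3729)*(K - 328) = (-28*10/(10 - 14*68) - 3729)*(1633/4 - 328) = (-28*10/(10 - 952) - 3729)*(321/4) = (-28*10/(-942) - 3729)*(321/4) = (-28*10*(-1/942) - 3729)*(321/4) = (140/471 - 3729)*(321/4) = -1756219/471*321/4 = -187915433/628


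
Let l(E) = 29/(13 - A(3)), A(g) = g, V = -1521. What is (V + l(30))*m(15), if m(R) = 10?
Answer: -15181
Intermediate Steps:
l(E) = 29/10 (l(E) = 29/(13 - 1*3) = 29/(13 - 3) = 29/10)
(V + l(30))*m(15) = (-1521 + 29/10)*10 = -15181/10*10 = -15181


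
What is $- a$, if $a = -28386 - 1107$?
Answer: $29493$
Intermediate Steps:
$a = -29493$ ($a = -28386 - 1107 = -29493$)
$- a = \left(-1\right) \left(-29493\right) = 29493$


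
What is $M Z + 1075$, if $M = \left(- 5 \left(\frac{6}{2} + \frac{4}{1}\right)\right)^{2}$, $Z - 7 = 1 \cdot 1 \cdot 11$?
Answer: $23125$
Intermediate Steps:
$Z = 18$ ($Z = 7 + 1 \cdot 1 \cdot 11 = 7 + 1 \cdot 11 = 7 + 11 = 18$)
$M = 1225$ ($M = \left(- 5 \left(6 \cdot \frac{1}{2} + 4 \cdot 1\right)\right)^{2} = \left(- 5 \left(3 + 4\right)\right)^{2} = \left(\left(-5\right) 7\right)^{2} = \left(-35\right)^{2} = 1225$)
$M Z + 1075 = 1225 \cdot 18 + 1075 = 22050 + 1075 = 23125$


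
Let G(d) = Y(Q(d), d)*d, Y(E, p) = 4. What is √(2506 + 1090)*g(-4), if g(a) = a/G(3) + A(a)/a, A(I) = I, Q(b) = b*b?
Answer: 4*√899/3 ≈ 39.978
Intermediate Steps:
Q(b) = b²
G(d) = 4*d
g(a) = 1 + a/12 (g(a) = a/((4*3)) + a/a = a/12 + 1 = 1 + a/12)
√(2506 + 1090)*g(-4) = √(2506 + 1090)*(1 + (1/12)*(-4)) = √3596*(1 - ⅓) = (2*√899)*(⅔) = 4*√899/3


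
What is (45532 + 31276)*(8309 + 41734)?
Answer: 3843702744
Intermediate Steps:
(45532 + 31276)*(8309 + 41734) = 76808*50043 = 3843702744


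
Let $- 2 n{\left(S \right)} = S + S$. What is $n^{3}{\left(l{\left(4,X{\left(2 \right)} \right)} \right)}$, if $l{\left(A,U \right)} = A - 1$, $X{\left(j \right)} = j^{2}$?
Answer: $-27$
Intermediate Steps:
$l{\left(A,U \right)} = -1 + A$
$n{\left(S \right)} = - S$ ($n{\left(S \right)} = - \frac{S + S}{2} = - \frac{2 S}{2} = - S$)
$n^{3}{\left(l{\left(4,X{\left(2 \right)} \right)} \right)} = \left(- (-1 + 4)\right)^{3} = \left(\left(-1\right) 3\right)^{3} = \left(-3\right)^{3} = -27$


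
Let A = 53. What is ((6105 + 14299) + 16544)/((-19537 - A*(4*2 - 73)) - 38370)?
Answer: -6158/9077 ≈ -0.67842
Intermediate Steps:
((6105 + 14299) + 16544)/((-19537 - A*(4*2 - 73)) - 38370) = ((6105 + 14299) + 16544)/((-19537 - 53*(4*2 - 73)) - 38370) = (20404 + 16544)/((-19537 - 53*(8 - 73)) - 38370) = 36948/((-19537 - 53*(-65)) - 38370) = 36948/((-19537 - 1*(-3445)) - 38370) = 36948/((-19537 + 3445) - 38370) = 36948/(-16092 - 38370) = 36948/(-54462) = 36948*(-1/54462) = -6158/9077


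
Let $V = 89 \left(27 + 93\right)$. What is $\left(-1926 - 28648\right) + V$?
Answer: $-19894$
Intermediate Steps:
$V = 10680$ ($V = 89 \cdot 120 = 10680$)
$\left(-1926 - 28648\right) + V = \left(-1926 - 28648\right) + 10680 = -30574 + 10680 = -19894$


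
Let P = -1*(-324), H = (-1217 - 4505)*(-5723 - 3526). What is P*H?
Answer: 17146980072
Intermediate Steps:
H = 52922778 (H = -5722*(-9249) = 52922778)
P = 324
P*H = 324*52922778 = 17146980072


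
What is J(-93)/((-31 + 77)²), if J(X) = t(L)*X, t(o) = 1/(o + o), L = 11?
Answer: -93/46552 ≈ -0.0019978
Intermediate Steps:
t(o) = 1/(2*o)
J(X) = X/22 (J(X) = ((½)/11)*X = ((½)*(1/11))*X = X/22)
J(-93)/((-31 + 77)²) = ((1/22)*(-93))/((-31 + 77)²) = -93/(22*(46²)) = -93/22/2116 = -93/22*1/2116 = -93/46552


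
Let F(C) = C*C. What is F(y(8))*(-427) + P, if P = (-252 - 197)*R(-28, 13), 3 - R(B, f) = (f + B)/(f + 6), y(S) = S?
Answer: -551560/19 ≈ -29029.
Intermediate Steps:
F(C) = C**2
R(B, f) = 3 - (B + f)/(6 + f) (R(B, f) = 3 - (f + B)/(f + 6) = 3 - (B + f)/(6 + f))
P = -32328/19 (P = (-252 - 197)*((18 - 1*(-28) + 2*13)/(6 + 13)) = -449*(18 + 28 + 26)/19 = -449*72/19 = -32328/19 ≈ -1701.5)
F(y(8))*(-427) + P = 8**2*(-427) - 32328/19 = 64*(-427) - 32328/19 = -27328 - 32328/19 = -551560/19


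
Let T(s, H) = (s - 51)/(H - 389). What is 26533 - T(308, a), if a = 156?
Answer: 6182446/233 ≈ 26534.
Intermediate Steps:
T(s, H) = (-51 + s)/(-389 + H)
26533 - T(308, a) = 26533 - (-51 + 308)/(-389 + 156) = 26533 - 257/(-233) = 26533 - (-1)*257/233 = 26533 - 1*(-257/233) = 26533 + 257/233 = 6182446/233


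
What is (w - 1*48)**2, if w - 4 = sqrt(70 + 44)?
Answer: (44 - sqrt(114))**2 ≈ 1110.4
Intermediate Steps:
w = 4 + sqrt(114) (w = 4 + sqrt(70 + 44) = 4 + sqrt(114) ≈ 14.677)
(w - 1*48)**2 = ((4 + sqrt(114)) - 1*48)**2 = ((4 + sqrt(114)) - 48)**2 = (-44 + sqrt(114))**2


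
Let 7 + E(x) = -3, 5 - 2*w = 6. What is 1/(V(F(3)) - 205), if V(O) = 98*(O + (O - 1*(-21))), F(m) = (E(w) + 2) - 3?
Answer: -1/303 ≈ -0.0033003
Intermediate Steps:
w = -½ (w = 5/2 - ½*6 = 5/2 - 3 = -½ ≈ -0.50000)
E(x) = -10 (E(x) = -7 - 3 = -10)
F(m) = -11 (F(m) = (-10 + 2) - 3 = -8 - 3 = -11)
V(O) = 2058 + 196*O (V(O) = 98*(O + (O + 21)) = 98*(O + (21 + O)) = 98*(21 + 2*O) = 2058 + 196*O)
1/(V(F(3)) - 205) = 1/((2058 + 196*(-11)) - 205) = 1/((2058 - 2156) - 205) = 1/(-98 - 205) = 1/(-303) = -1/303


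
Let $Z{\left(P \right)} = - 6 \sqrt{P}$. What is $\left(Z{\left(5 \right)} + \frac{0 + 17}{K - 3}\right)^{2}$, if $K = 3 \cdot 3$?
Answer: $\frac{6769}{36} - 34 \sqrt{5} \approx 112.0$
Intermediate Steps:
$K = 9$
$\left(Z{\left(5 \right)} + \frac{0 + 17}{K - 3}\right)^{2} = \left(- 6 \sqrt{5} + \frac{0 + 17}{9 - 3}\right)^{2} = \left(- 6 \sqrt{5} + \frac{17}{6}\right)^{2} = \left(\frac{17}{6} - 6 \sqrt{5}\right)^{2}$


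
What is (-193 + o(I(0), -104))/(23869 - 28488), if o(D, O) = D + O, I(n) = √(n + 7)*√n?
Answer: 297/4619 ≈ 0.064300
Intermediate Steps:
I(n) = √n*√(7 + n) (I(n) = √(7 + n)*√n = √n*√(7 + n))
(-193 + o(I(0), -104))/(23869 - 28488) = (-193 + (√0*√(7 + 0) - 104))/(23869 - 28488) = (-193 + (0*√7 - 104))/(-4619) = (-193 + (0 - 104))*(-1/4619) = (-193 - 104)*(-1/4619) = -297*(-1/4619) = 297/4619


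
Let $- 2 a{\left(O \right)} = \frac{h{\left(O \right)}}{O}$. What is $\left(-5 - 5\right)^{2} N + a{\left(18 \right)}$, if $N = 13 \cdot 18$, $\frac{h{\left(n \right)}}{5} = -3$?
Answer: $\frac{280805}{12} \approx 23400.0$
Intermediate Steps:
$h{\left(n \right)} = -15$ ($h{\left(n \right)} = 5 \left(-3\right) = -15$)
$a{\left(O \right)} = \frac{15}{2 O}$ ($a{\left(O \right)} = - \frac{\left(-15\right) \frac{1}{O}}{2} = \frac{15}{2 O}$)
$N = 234$
$\left(-5 - 5\right)^{2} N + a{\left(18 \right)} = \left(-5 - 5\right)^{2} \cdot 234 + \frac{15}{2 \cdot 18} = \left(-10\right)^{2} \cdot 234 + \frac{15}{2} \cdot \frac{1}{18} = 100 \cdot 234 + \frac{5}{12} = 23400 + \frac{5}{12} = \frac{280805}{12}$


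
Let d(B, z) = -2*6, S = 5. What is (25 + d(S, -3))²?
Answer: 169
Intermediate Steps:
d(B, z) = -12
(25 + d(S, -3))² = (25 - 12)² = 13² = 169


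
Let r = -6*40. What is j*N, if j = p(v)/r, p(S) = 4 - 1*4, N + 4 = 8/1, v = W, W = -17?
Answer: 0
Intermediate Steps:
v = -17
N = 4 (N = -4 + 8/1 = -4 + 8*1 = -4 + 8 = 4)
r = -240
p(S) = 0 (p(S) = 4 - 4 = 0)
j = 0 (j = 0/(-240) = 0*(-1/240) = 0)
j*N = 0*4 = 0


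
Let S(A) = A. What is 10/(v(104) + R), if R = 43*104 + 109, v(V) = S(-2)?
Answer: 10/4579 ≈ 0.0021839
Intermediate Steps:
v(V) = -2
R = 4581 (R = 4472 + 109 = 4581)
10/(v(104) + R) = 10/(-2 + 4581) = 10/4579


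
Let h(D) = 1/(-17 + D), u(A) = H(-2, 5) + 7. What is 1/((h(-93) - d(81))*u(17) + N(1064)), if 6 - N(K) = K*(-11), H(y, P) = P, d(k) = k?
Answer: 55/590584 ≈ 9.3128e-5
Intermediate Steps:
u(A) = 12 (u(A) = 5 + 7 = 12)
N(K) = 6 + 11*K (N(K) = 6 - K*(-11) = 6 - (-11)*K = 6 + 11*K)
1/((h(-93) - d(81))*u(17) + N(1064)) = 1/((1/(-17 - 93) - 1*81)*12 + (6 + 11*1064)) = 1/((1/(-110) - 81)*12 + (6 + 11704)) = 1/((-1/110 - 81)*12 + 11710) = 1/(-8911/110*12 + 11710) = 1/(-53466/55 + 11710) = 1/(590584/55) = 55/590584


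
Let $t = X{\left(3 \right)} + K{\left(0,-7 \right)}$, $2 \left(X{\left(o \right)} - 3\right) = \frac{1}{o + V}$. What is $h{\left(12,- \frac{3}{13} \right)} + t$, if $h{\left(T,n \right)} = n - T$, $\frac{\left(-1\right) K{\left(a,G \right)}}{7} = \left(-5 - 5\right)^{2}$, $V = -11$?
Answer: $- \frac{147533}{208} \approx -709.29$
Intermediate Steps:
$K{\left(a,G \right)} = -700$ ($K{\left(a,G \right)} = - 7 \left(-5 - 5\right)^{2} = - 7 \left(-10\right)^{2} = \left(-7\right) 100 = -700$)
$X{\left(o \right)} = 3 + \frac{1}{2 \left(-11 + o\right)}$ ($X{\left(o \right)} = 3 + \frac{1}{2 \left(o - 11\right)} = 3 + \frac{1}{2 \left(-11 + o\right)}$)
$t = - \frac{11153}{16}$ ($t = \frac{-65 + 6 \cdot 3}{2 \left(-11 + 3\right)} - 700 = \frac{-65 + 18}{2 \left(-8\right)} - 700 = \frac{1}{2} \left(- \frac{1}{8}\right) \left(-47\right) - 700 = \frac{47}{16} - 700 = - \frac{11153}{16} \approx -697.06$)
$h{\left(12,- \frac{3}{13} \right)} + t = \left(- \frac{3}{13} - 12\right) - \frac{11153}{16} = - \frac{159}{13} - \frac{11153}{16} = - \frac{147533}{208}$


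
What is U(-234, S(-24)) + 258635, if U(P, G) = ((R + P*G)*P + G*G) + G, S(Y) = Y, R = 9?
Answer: -1057063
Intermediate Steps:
U(P, G) = G + G**2 + P*(9 + G*P) (U(P, G) = ((9 + P*G)*P + G*G) + G = ((9 + G*P)*P + G**2) + G = (P*(9 + G*P) + G**2) + G = (G**2 + P*(9 + G*P)) + G = G + G**2 + P*(9 + G*P))
U(-234, S(-24)) + 258635 = (-24 + (-24)**2 + 9*(-234) - 24*(-234)**2) + 258635 = (-24 + 576 - 2106 - 24*54756) + 258635 = (-24 + 576 - 2106 - 1314144) + 258635 = -1315698 + 258635 = -1057063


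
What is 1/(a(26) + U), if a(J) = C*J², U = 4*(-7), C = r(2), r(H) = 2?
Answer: 1/1324 ≈ 0.00075529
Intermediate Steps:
C = 2
U = -28
a(J) = 2*J²
1/(a(26) + U) = 1/(2*26² - 28) = 1/(2*676 - 28) = 1/(1352 - 28) = 1/1324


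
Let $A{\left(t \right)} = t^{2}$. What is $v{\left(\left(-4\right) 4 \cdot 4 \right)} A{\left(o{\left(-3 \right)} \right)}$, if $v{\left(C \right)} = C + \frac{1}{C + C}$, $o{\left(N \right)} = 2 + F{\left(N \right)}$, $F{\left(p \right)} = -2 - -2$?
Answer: $- \frac{8193}{32} \approx -256.03$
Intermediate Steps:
$F{\left(p \right)} = 0$ ($F{\left(p \right)} = -2 + 2 = 0$)
$o{\left(N \right)} = 2$ ($o{\left(N \right)} = 2 + 0 = 2$)
$v{\left(C \right)} = C + \frac{1}{2 C}$
$v{\left(\left(-4\right) 4 \cdot 4 \right)} A{\left(o{\left(-3 \right)} \right)} = \left(\left(-4\right) 4 \cdot 4 + \frac{1}{2 \left(-4\right) 4 \cdot 4}\right) 2^{2} = \left(\left(-16\right) 4 + \frac{1}{2 \left(\left(-16\right) 4\right)}\right) 4 = \left(-64 + \frac{1}{2 \left(-64\right)}\right) 4 = \left(-64 + \frac{1}{2} \left(- \frac{1}{64}\right)\right) 4 = \left(-64 - \frac{1}{128}\right) 4 = \left(- \frac{8193}{128}\right) 4 = - \frac{8193}{32}$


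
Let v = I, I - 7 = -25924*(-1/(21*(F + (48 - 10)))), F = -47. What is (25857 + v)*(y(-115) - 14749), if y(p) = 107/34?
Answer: -1218896981774/3213 ≈ -3.7936e+8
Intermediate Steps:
y(p) = 107/34 (y(p) = 107*(1/34) = 107/34)
I = -24601/189 (I = 7 - 25924*(-1/(21*(-47 + (48 - 10)))) = 7 - 25924*(-1/(21*(-47 + 38))) = 7 - 25924/((-9*(-21))) = 7 - 25924/189 = -24601/189 ≈ -130.16)
v = -24601/189 ≈ -130.16
(25857 + v)*(y(-115) - 14749) = (25857 - 24601/189)*(107/34 - 14749) = (4862372/189)*(-501359/34) = -1218896981774/3213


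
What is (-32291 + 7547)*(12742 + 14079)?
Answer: -663658824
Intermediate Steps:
(-32291 + 7547)*(12742 + 14079) = -24744*26821 = -663658824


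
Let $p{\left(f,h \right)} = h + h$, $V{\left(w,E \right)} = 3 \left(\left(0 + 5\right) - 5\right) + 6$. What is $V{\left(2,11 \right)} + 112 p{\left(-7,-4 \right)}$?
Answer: $-890$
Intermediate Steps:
$V{\left(w,E \right)} = 6$ ($V{\left(w,E \right)} = 3 \left(5 - 5\right) + 6 = 3 \cdot 0 + 6 = 0 + 6 = 6$)
$p{\left(f,h \right)} = 2 h$
$V{\left(2,11 \right)} + 112 p{\left(-7,-4 \right)} = 6 + 112 \cdot 2 \left(-4\right) = 6 + 112 \left(-8\right) = 6 - 896 = -890$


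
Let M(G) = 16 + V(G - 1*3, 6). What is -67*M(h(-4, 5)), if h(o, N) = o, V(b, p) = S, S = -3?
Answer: -871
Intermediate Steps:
V(b, p) = -3
M(G) = 13 (M(G) = 16 - 3 = 13)
-67*M(h(-4, 5)) = -67*13 = -871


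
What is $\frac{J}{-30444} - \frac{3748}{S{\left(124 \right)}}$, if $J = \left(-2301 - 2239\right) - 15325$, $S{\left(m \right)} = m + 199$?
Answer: $- \frac{107687717}{9833412} \approx -10.951$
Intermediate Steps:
$S{\left(m \right)} = 199 + m$
$J = -19865$ ($J = -4540 - 15325 = -19865$)
$\frac{J}{-30444} - \frac{3748}{S{\left(124 \right)}} = - \frac{19865}{-30444} - \frac{3748}{199 + 124} = \left(-19865\right) \left(- \frac{1}{30444}\right) - \frac{3748}{323} = \frac{19865}{30444} - \frac{3748}{323} = - \frac{107687717}{9833412}$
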